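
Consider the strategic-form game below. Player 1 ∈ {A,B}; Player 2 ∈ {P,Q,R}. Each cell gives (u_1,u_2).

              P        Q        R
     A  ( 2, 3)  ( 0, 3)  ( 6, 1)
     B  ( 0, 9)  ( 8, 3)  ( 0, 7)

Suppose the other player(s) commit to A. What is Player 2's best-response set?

argmax u_2 = {P,Q}

u_2(P vs A) = 3
u_2(Q vs A) = 3
u_2(R vs A) = 1
max payoff 3 at {P,Q}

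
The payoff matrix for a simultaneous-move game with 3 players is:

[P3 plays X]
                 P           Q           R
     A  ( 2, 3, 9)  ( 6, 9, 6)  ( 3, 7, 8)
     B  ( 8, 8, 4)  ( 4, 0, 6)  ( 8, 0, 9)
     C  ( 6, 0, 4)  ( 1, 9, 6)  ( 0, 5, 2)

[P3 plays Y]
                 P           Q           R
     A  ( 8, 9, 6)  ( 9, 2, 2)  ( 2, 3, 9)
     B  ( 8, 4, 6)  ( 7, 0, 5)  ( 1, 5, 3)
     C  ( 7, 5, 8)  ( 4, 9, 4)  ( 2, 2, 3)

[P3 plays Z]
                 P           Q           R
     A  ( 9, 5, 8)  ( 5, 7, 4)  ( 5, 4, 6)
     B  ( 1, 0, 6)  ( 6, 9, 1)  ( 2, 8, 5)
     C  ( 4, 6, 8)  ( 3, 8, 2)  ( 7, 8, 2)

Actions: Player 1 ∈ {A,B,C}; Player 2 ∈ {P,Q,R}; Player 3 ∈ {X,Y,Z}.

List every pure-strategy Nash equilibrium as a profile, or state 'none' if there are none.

(A,P,X): not NE [P1→B gives 8>2; P2→Q gives 9>3]
(A,P,Y): not NE [P3→X gives 9>6]
(A,P,Z): not NE [P2→Q gives 7>5; P3→X gives 9>8]
(A,Q,X): NE
(A,Q,Y): not NE [P2→P gives 9>2; P3→X gives 6>2]
(A,Q,Z): not NE [P1→B gives 6>5; P3→X gives 6>4]
(A,R,X): not NE [P1→B gives 8>3; P2→Q gives 9>7; P3→Y gives 9>8]
(A,R,Y): not NE [P2→P gives 9>3]
(A,R,Z): not NE [P1→C gives 7>5; P2→Q gives 7>4; P3→Y gives 9>6]
(B,P,X): not NE [P3→Z gives 6>4]
(B,P,Y): not NE [P2→R gives 5>4]
(B,P,Z): not NE [P1→A gives 9>1; P2→Q gives 9>0]
(B,Q,X): not NE [P1→A gives 6>4; P2→P gives 8>0]
(B,Q,Y): not NE [P1→A gives 9>7; P2→R gives 5>0; P3→X gives 6>5]
(B,Q,Z): not NE [P3→X gives 6>1]
(B,R,X): not NE [P2→P gives 8>0]
(B,R,Y): not NE [P1→C gives 2>1; P3→X gives 9>3]
(B,R,Z): not NE [P1→C gives 7>2; P2→Q gives 9>8; P3→X gives 9>5]
(C,P,X): not NE [P1→B gives 8>6; P2→Q gives 9>0; P3→Z gives 8>4]
(C,P,Y): not NE [P1→B gives 8>7; P2→Q gives 9>5]
(C,P,Z): not NE [P1→A gives 9>4; P2→R gives 8>6]
(C,Q,X): not NE [P1→A gives 6>1]
(C,Q,Y): not NE [P1→A gives 9>4; P3→X gives 6>4]
(C,Q,Z): not NE [P1→B gives 6>3; P3→X gives 6>2]
(C,R,X): not NE [P1→B gives 8>0; P2→Q gives 9>5; P3→Y gives 3>2]
(C,R,Y): not NE [P2→Q gives 9>2]
(C,R,Z): not NE [P3→Y gives 3>2]

NE set: (A,Q,X)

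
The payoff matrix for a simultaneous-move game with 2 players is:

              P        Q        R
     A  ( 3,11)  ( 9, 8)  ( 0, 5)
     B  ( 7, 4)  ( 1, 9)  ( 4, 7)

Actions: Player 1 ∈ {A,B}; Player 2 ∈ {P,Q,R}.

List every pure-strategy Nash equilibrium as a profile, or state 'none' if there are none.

No pure NE.

(A,P): not NE [P1→B gives 7>3]
(A,Q): not NE [P2→P gives 11>8]
(A,R): not NE [P1→B gives 4>0; P2→P gives 11>5]
(B,P): not NE [P2→Q gives 9>4]
(B,Q): not NE [P1→A gives 9>1]
(B,R): not NE [P2→Q gives 9>7]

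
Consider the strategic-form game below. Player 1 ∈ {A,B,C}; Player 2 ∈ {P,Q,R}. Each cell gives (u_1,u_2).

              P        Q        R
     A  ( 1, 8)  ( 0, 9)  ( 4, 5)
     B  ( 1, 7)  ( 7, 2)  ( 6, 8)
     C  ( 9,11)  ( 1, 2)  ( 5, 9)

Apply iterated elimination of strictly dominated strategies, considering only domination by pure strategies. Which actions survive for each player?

Remaining: P1:{B,C} P2:{P,R}

P1 drop A (C beats it: P:9>1 Q:1>0 R:5>4)
P2 drop Q (P beats it: B:7>2 C:11>2)
P1→{B,C} P2→{P,R}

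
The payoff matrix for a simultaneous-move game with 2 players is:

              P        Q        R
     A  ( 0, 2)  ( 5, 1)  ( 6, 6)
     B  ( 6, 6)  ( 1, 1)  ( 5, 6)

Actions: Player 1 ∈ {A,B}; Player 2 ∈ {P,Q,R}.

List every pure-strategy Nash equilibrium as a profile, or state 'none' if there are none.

(A,P): not NE [P1→B gives 6>0; P2→R gives 6>2]
(A,Q): not NE [P2→R gives 6>1]
(A,R): NE
(B,P): NE
(B,Q): not NE [P1→A gives 5>1; P2→R gives 6>1]
(B,R): not NE [P1→A gives 6>5]

Nash profiles: (A,R), (B,P)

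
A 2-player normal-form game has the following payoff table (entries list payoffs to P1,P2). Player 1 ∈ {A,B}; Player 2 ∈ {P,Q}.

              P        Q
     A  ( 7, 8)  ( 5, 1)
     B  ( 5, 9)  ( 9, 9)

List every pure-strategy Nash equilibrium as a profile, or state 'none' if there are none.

NE set: (A,P), (B,Q)

(A,P): NE
(A,Q): not NE [P1→B gives 9>5; P2→P gives 8>1]
(B,P): not NE [P1→A gives 7>5]
(B,Q): NE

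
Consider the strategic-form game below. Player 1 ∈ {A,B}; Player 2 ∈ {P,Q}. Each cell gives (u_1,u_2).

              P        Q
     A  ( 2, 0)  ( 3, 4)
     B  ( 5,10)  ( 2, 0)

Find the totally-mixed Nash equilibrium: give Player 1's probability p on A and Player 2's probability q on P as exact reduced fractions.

p=5/7, q=1/4

P1 indiff ⇒ q·2+(1-q)·3 = q·5+(1-q)·2 ⇒ q(-3) = (1-q)(-1) ⇒ q = 1/4
P2 indiff ⇒ p·0+(1-p)·10 = p·4+(1-p)·0 ⇒ p(-4) = (1-p)(-10) ⇒ p = 5/7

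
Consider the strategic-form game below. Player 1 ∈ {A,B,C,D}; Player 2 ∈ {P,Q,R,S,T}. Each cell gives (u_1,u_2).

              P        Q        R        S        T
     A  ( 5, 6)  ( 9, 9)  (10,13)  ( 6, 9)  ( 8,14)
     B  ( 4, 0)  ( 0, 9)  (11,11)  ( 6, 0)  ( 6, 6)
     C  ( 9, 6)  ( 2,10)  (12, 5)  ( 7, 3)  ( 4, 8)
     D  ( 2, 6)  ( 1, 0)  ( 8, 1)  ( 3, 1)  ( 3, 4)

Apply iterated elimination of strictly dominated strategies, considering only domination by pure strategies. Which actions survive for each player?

P1 drop D (A beats it: P:5>2 Q:9>1 R:10>8 S:6>3 T:8>3)
P2 drop P (Q beats it: A:9>6 B:9>0 C:10>6)
P2 drop S (R beats it: A:13>9 B:11>0 C:5>3)
P1→{A,B,C} P2→{Q,R,T}

IESDS → P1:{A,B,C} P2:{Q,R,T}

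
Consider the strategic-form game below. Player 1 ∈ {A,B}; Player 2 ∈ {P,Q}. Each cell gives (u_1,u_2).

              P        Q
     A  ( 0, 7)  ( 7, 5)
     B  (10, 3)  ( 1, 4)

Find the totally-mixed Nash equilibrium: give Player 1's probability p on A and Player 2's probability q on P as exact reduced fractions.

P1 indiff ⇒ q·0+(1-q)·7 = q·10+(1-q)·1 ⇒ q(-10) = (1-q)(-6) ⇒ q = 3/8
P2 indiff ⇒ p·7+(1-p)·3 = p·5+(1-p)·4 ⇒ p(2) = (1-p)(1) ⇒ p = 1/3

p=1/3, q=3/8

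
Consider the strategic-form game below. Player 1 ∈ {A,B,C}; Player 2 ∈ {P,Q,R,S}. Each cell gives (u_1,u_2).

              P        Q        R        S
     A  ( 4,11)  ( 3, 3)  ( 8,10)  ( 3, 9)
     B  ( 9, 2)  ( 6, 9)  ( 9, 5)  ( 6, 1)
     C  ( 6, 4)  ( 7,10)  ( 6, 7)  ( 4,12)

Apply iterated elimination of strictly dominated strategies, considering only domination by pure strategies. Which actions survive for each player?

P1 drop A (B beats it: P:9>4 Q:6>3 R:9>8 S:6>3)
P2 drop P (Q beats it: B:9>2 C:10>4)
P2 drop R (Q beats it: B:9>5 C:10>7)
P1→{B,C} P2→{Q,S}

Survivors P1:{B,C} P2:{Q,S}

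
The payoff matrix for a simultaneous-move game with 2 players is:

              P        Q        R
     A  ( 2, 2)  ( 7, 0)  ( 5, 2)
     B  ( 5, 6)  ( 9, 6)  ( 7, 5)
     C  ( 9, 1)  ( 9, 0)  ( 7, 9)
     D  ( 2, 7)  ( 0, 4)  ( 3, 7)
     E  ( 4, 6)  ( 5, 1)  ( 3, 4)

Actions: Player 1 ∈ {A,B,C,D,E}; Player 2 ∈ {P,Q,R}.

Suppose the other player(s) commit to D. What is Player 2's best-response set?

P2 best: {P,R}

u_2(P vs D) = 7
u_2(Q vs D) = 4
u_2(R vs D) = 7
max payoff 7 at {P,R}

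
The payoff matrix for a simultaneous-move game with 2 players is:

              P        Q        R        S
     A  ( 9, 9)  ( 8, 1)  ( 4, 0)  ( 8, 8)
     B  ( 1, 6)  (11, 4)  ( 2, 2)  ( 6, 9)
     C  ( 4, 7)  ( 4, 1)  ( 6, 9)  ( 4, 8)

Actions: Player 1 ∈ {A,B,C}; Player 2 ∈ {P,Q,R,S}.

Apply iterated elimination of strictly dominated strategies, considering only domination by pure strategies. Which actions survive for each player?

P2 drop Q (P beats it: A:9>1 B:6>4 C:7>1)
P1 drop B (A beats it: P:9>1 R:4>2 S:8>6)
P1→{A,C} P2→{P,R,S}

IESDS → P1:{A,C} P2:{P,R,S}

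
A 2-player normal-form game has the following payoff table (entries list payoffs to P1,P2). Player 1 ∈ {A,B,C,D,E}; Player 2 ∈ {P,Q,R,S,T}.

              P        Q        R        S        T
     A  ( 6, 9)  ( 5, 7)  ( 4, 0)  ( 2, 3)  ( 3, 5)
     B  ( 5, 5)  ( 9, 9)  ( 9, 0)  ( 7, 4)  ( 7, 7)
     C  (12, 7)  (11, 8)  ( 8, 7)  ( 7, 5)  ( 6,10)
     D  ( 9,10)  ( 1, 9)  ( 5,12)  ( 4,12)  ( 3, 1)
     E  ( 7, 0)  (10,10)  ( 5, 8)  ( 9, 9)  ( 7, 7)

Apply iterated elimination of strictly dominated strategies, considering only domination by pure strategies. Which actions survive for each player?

Survivors P1:{B,C,E} P2:{Q,T}

P1 drop A (C beats it: P:12>6 Q:11>5 R:8>4 S:7>2 T:6>3)
P1 drop D (C beats it: P:12>9 Q:11>1 R:8>5 S:7>4 T:6>3)
P2 drop P (Q beats it: B:9>5 C:8>7 E:10>0)
P2 drop R (Q beats it: B:9>0 C:8>7 E:10>8)
P2 drop S (Q beats it: B:9>4 C:8>5 E:10>9)
P1→{B,C,E} P2→{Q,T}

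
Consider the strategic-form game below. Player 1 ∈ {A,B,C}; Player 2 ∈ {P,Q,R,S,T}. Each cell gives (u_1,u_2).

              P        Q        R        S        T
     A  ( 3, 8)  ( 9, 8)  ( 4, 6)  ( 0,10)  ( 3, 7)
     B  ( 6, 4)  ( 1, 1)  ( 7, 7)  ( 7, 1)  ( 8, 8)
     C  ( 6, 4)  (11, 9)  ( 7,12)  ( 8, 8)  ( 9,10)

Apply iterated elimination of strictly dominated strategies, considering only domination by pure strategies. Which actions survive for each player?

Survivors P1:{B,C} P2:{R,T}

P1 drop A (C beats it: P:6>3 Q:11>9 R:7>4 S:8>0 T:9>3)
P2 drop P (R beats it: B:7>4 C:12>4)
P2 drop Q (R beats it: B:7>1 C:12>9)
P2 drop S (R beats it: B:7>1 C:12>8)
P1→{B,C} P2→{R,T}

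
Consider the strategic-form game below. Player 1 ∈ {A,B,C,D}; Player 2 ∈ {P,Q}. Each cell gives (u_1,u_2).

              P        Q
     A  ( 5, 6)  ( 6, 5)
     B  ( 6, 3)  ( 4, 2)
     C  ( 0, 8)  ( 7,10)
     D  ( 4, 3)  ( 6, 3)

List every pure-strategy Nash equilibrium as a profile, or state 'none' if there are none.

(A,P): not NE [P1→B gives 6>5]
(A,Q): not NE [P1→C gives 7>6; P2→P gives 6>5]
(B,P): NE
(B,Q): not NE [P1→C gives 7>4; P2→P gives 3>2]
(C,P): not NE [P1→B gives 6>0; P2→Q gives 10>8]
(C,Q): NE
(D,P): not NE [P1→B gives 6>4]
(D,Q): not NE [P1→C gives 7>6]

NE set: (B,P), (C,Q)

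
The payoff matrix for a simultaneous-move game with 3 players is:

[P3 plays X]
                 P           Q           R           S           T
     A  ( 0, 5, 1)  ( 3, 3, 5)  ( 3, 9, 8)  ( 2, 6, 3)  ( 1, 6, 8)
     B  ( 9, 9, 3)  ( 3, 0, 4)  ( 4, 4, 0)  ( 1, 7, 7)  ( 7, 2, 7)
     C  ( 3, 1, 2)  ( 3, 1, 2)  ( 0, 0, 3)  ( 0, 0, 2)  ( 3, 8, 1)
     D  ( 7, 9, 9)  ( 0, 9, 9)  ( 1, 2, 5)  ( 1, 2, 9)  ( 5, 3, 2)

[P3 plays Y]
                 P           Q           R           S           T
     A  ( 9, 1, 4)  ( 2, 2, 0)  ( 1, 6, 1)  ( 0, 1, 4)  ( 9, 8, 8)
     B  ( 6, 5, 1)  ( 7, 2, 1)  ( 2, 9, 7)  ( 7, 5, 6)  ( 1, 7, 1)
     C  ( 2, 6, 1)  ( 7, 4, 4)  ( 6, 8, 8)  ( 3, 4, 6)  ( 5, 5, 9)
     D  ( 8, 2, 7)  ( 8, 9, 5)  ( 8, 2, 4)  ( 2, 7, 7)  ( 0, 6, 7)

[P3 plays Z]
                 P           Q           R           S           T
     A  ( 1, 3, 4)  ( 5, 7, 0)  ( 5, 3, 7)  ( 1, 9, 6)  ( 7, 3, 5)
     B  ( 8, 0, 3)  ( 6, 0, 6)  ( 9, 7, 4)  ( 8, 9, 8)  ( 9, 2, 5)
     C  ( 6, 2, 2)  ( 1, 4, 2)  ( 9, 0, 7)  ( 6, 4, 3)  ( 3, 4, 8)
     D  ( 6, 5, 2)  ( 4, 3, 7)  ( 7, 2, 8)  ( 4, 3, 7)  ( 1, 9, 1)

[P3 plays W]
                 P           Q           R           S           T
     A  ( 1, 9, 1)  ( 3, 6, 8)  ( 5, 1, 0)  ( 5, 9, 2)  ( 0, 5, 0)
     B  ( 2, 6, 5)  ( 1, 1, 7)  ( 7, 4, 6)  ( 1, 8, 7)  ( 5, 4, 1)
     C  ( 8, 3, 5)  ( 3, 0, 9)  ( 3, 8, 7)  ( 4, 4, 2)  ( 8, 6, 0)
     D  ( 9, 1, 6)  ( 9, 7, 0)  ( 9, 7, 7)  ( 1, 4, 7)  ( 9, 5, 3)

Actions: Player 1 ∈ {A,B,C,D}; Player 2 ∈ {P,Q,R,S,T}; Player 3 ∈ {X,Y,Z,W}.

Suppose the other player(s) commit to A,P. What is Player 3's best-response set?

P3 best: {Y,Z}

u_3(X vs A,P) = 1
u_3(Y vs A,P) = 4
u_3(Z vs A,P) = 4
u_3(W vs A,P) = 1
max payoff 4 at {Y,Z}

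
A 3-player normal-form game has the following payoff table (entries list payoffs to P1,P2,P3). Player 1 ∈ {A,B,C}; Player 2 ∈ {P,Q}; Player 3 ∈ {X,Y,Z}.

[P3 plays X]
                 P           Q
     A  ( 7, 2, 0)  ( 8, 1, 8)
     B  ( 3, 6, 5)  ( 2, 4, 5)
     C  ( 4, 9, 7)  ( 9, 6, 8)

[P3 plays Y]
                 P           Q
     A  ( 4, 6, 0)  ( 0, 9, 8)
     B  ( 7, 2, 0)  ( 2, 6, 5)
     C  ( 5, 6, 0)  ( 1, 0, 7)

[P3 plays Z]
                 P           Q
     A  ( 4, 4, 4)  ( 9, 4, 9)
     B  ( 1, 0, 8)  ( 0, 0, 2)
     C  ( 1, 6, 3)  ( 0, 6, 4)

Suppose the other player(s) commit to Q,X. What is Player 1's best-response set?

u_1(A vs Q,X) = 8
u_1(B vs Q,X) = 2
u_1(C vs Q,X) = 9
max payoff 9 at {C}

BR_1 = {C}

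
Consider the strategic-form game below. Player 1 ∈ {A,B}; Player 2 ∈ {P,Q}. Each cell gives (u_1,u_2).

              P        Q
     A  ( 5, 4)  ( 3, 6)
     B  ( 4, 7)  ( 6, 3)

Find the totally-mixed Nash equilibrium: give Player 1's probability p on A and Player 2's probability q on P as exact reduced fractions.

P1 indiff ⇒ q·5+(1-q)·3 = q·4+(1-q)·6 ⇒ q(1) = (1-q)(3) ⇒ q = 3/4
P2 indiff ⇒ p·4+(1-p)·7 = p·6+(1-p)·3 ⇒ p(-2) = (1-p)(-4) ⇒ p = 2/3

p=2/3, q=3/4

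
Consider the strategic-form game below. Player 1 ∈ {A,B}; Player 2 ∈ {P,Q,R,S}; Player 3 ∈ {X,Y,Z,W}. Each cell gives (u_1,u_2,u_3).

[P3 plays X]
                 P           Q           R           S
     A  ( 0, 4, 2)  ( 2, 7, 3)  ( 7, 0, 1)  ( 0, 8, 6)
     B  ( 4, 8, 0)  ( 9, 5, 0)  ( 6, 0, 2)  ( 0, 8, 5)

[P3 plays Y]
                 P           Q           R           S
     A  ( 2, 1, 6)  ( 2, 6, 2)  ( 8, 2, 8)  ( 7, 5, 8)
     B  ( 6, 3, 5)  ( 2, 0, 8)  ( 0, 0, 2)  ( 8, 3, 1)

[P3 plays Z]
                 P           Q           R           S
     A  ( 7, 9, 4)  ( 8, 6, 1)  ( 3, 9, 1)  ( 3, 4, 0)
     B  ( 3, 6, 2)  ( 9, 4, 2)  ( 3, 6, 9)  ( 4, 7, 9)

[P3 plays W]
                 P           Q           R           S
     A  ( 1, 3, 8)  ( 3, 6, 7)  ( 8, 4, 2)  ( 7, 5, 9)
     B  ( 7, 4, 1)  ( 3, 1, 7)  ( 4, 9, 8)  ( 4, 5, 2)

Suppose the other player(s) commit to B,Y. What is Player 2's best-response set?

u_2(P vs B,Y) = 3
u_2(Q vs B,Y) = 0
u_2(R vs B,Y) = 0
u_2(S vs B,Y) = 3
max payoff 3 at {P,S}

argmax u_2 = {P,S}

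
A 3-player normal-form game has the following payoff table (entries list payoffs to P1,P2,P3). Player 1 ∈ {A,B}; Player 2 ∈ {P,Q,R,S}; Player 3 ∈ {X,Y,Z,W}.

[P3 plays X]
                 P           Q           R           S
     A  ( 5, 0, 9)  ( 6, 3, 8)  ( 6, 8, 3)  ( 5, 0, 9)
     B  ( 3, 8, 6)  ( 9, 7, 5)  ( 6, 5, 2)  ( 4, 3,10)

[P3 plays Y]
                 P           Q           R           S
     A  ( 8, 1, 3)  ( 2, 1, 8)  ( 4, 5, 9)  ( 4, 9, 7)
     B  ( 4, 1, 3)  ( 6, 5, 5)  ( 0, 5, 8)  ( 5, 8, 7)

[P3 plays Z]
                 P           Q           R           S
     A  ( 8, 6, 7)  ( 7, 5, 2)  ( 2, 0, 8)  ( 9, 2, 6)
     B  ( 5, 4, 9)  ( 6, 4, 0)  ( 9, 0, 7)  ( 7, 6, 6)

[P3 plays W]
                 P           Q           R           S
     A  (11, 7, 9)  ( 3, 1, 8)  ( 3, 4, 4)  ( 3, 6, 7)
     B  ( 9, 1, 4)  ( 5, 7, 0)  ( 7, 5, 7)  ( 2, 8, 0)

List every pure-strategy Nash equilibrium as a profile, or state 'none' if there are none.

PSNE = {(A,P,W)}

(A,P,X): not NE [P2→R gives 8>0]
(A,P,Y): not NE [P2→S gives 9>1; P3→W gives 9>3]
(A,P,Z): not NE [P3→W gives 9>7]
(A,P,W): NE
(A,Q,X): not NE [P1→B gives 9>6; P2→R gives 8>3]
(A,Q,Y): not NE [P1→B gives 6>2; P2→S gives 9>1]
(A,Q,Z): not NE [P2→P gives 6>5; P3→W gives 8>2]
(A,Q,W): not NE [P1→B gives 5>3; P2→P gives 7>1]
(A,R,X): not NE [P3→Y gives 9>3]
(A,R,Y): not NE [P2→S gives 9>5]
(A,R,Z): not NE [P1→B gives 9>2; P2→P gives 6>0; P3→Y gives 9>8]
(A,R,W): not NE [P1→B gives 7>3; P2→P gives 7>4; P3→Y gives 9>4]
(A,S,X): not NE [P2→R gives 8>0]
(A,S,Y): not NE [P1→B gives 5>4; P3→X gives 9>7]
(A,S,Z): not NE [P2→P gives 6>2; P3→X gives 9>6]
(A,S,W): not NE [P2→P gives 7>6; P3→X gives 9>7]
(B,P,X): not NE [P1→A gives 5>3; P3→Z gives 9>6]
(B,P,Y): not NE [P1→A gives 8>4; P2→S gives 8>1; P3→Z gives 9>3]
(B,P,Z): not NE [P1→A gives 8>5; P2→S gives 6>4]
(B,P,W): not NE [P1→A gives 11>9; P2→S gives 8>1; P3→Z gives 9>4]
(B,Q,X): not NE [P2→P gives 8>7]
(B,Q,Y): not NE [P2→S gives 8>5]
(B,Q,Z): not NE [P1→A gives 7>6; P2→S gives 6>4; P3→Y gives 5>0]
(B,Q,W): not NE [P2→S gives 8>7; P3→Y gives 5>0]
(B,R,X): not NE [P2→P gives 8>5; P3→Y gives 8>2]
(B,R,Y): not NE [P1→A gives 4>0; P2→S gives 8>5]
(B,R,Z): not NE [P2→S gives 6>0; P3→Y gives 8>7]
(B,R,W): not NE [P2→S gives 8>5; P3→Y gives 8>7]
(B,S,X): not NE [P1→A gives 5>4; P2→P gives 8>3]
(B,S,Y): not NE [P3→X gives 10>7]
(B,S,Z): not NE [P1→A gives 9>7; P3→X gives 10>6]
(B,S,W): not NE [P1→A gives 3>2; P3→X gives 10>0]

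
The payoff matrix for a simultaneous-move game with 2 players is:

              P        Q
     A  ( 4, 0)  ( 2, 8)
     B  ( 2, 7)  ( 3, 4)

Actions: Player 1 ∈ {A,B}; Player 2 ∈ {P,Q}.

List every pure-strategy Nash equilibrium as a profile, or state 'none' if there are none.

Equilibria: none

(A,P): not NE [P2→Q gives 8>0]
(A,Q): not NE [P1→B gives 3>2]
(B,P): not NE [P1→A gives 4>2]
(B,Q): not NE [P2→P gives 7>4]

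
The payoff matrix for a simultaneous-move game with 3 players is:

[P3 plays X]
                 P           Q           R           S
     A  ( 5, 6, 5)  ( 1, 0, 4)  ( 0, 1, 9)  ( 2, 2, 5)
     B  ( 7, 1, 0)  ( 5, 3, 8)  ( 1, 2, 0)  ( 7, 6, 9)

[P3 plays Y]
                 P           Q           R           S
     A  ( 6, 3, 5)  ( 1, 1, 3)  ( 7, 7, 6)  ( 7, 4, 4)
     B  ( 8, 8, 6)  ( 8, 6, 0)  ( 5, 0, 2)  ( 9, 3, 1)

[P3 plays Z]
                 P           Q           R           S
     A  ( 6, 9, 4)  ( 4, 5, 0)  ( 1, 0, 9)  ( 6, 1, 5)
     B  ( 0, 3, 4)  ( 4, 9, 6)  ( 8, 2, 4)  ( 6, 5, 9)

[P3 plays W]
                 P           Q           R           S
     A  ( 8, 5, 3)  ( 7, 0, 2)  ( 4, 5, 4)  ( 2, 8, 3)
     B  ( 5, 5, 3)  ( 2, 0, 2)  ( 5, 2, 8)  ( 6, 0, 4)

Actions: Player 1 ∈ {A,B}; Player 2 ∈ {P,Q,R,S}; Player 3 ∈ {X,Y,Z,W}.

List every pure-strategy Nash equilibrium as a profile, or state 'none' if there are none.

Nash profiles: (B,P,Y), (B,S,X)

(A,P,X): not NE [P1→B gives 7>5]
(A,P,Y): not NE [P1→B gives 8>6; P2→R gives 7>3]
(A,P,Z): not NE [P3→Y gives 5>4]
(A,P,W): not NE [P2→S gives 8>5; P3→Y gives 5>3]
(A,Q,X): not NE [P1→B gives 5>1; P2→P gives 6>0]
(A,Q,Y): not NE [P1→B gives 8>1; P2→R gives 7>1; P3→X gives 4>3]
(A,Q,Z): not NE [P2→P gives 9>5; P3→X gives 4>0]
(A,Q,W): not NE [P2→S gives 8>0; P3→X gives 4>2]
(A,R,X): not NE [P1→B gives 1>0; P2→P gives 6>1]
(A,R,Y): not NE [P3→Z gives 9>6]
(A,R,Z): not NE [P1→B gives 8>1; P2→P gives 9>0]
(A,R,W): not NE [P1→B gives 5>4; P2→S gives 8>5; P3→Z gives 9>4]
(A,S,X): not NE [P1→B gives 7>2; P2→P gives 6>2]
(A,S,Y): not NE [P1→B gives 9>7; P2→R gives 7>4; P3→Z gives 5>4]
(A,S,Z): not NE [P2→P gives 9>1]
(A,S,W): not NE [P1→B gives 6>2; P3→Z gives 5>3]
(B,P,X): not NE [P2→S gives 6>1; P3→Y gives 6>0]
(B,P,Y): NE
(B,P,Z): not NE [P1→A gives 6>0; P2→Q gives 9>3; P3→Y gives 6>4]
(B,P,W): not NE [P1→A gives 8>5; P3→Y gives 6>3]
(B,Q,X): not NE [P2→S gives 6>3]
(B,Q,Y): not NE [P2→P gives 8>6; P3→X gives 8>0]
(B,Q,Z): not NE [P3→X gives 8>6]
(B,Q,W): not NE [P1→A gives 7>2; P2→P gives 5>0; P3→X gives 8>2]
(B,R,X): not NE [P2→S gives 6>2; P3→W gives 8>0]
(B,R,Y): not NE [P1→A gives 7>5; P2→P gives 8>0; P3→W gives 8>2]
(B,R,Z): not NE [P2→Q gives 9>2; P3→W gives 8>4]
(B,R,W): not NE [P2→P gives 5>2]
(B,S,X): NE
(B,S,Y): not NE [P2→P gives 8>3; P3→Z gives 9>1]
(B,S,Z): not NE [P2→Q gives 9>5]
(B,S,W): not NE [P2→P gives 5>0; P3→Z gives 9>4]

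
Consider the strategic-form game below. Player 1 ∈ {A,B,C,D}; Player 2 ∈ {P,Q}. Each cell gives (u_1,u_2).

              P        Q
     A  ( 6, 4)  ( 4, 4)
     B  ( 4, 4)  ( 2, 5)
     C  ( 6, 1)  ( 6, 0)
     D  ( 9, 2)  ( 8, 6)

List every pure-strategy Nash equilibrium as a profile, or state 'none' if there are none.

PSNE = {(D,Q)}

(A,P): not NE [P1→D gives 9>6]
(A,Q): not NE [P1→D gives 8>4]
(B,P): not NE [P1→D gives 9>4; P2→Q gives 5>4]
(B,Q): not NE [P1→D gives 8>2]
(C,P): not NE [P1→D gives 9>6]
(C,Q): not NE [P1→D gives 8>6; P2→P gives 1>0]
(D,P): not NE [P2→Q gives 6>2]
(D,Q): NE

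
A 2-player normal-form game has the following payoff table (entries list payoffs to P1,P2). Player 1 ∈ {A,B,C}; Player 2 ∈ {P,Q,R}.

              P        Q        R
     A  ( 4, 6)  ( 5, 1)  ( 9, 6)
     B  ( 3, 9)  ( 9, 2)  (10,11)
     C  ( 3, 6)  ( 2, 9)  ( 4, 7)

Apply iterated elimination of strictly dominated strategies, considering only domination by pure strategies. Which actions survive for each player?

P1 drop C (A beats it: P:4>3 Q:5>2 R:9>4)
P2 drop Q (P beats it: A:6>1 B:9>2)
P1→{A,B} P2→{P,R}

Survivors P1:{A,B} P2:{P,R}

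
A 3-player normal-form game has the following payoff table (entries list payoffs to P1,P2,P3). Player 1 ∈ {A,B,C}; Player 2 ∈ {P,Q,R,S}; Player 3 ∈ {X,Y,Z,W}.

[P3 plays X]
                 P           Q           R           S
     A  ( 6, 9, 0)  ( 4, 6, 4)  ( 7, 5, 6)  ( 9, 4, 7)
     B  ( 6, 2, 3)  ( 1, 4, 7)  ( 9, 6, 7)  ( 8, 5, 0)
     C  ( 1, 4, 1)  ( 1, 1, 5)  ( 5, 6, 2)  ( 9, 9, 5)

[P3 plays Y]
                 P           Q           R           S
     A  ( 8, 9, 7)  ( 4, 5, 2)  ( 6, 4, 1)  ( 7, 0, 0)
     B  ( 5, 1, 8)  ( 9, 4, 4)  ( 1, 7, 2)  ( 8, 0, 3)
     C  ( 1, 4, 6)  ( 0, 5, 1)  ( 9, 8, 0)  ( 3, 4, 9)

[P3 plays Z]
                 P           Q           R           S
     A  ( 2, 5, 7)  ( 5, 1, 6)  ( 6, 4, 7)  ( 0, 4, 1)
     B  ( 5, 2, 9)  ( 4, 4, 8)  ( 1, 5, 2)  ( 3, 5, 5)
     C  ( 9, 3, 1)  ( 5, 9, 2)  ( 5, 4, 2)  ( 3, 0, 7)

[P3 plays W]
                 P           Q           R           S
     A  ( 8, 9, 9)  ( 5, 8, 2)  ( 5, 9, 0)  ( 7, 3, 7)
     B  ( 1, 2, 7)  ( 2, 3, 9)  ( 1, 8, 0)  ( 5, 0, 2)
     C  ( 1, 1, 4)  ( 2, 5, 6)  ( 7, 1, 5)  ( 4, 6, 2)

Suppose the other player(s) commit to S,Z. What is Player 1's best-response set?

u_1(A vs S,Z) = 0
u_1(B vs S,Z) = 3
u_1(C vs S,Z) = 3
max payoff 3 at {B,C}

BR_1 = {B,C}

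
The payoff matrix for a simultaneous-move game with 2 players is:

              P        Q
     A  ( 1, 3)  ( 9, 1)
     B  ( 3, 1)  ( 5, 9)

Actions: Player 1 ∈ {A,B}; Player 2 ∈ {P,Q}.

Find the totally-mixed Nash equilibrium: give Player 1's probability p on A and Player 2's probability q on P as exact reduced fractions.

P1 indiff ⇒ q·1+(1-q)·9 = q·3+(1-q)·5 ⇒ q(-2) = (1-q)(-4) ⇒ q = 2/3
P2 indiff ⇒ p·3+(1-p)·1 = p·1+(1-p)·9 ⇒ p(2) = (1-p)(8) ⇒ p = 4/5

(p,q) = (4/5, 2/3)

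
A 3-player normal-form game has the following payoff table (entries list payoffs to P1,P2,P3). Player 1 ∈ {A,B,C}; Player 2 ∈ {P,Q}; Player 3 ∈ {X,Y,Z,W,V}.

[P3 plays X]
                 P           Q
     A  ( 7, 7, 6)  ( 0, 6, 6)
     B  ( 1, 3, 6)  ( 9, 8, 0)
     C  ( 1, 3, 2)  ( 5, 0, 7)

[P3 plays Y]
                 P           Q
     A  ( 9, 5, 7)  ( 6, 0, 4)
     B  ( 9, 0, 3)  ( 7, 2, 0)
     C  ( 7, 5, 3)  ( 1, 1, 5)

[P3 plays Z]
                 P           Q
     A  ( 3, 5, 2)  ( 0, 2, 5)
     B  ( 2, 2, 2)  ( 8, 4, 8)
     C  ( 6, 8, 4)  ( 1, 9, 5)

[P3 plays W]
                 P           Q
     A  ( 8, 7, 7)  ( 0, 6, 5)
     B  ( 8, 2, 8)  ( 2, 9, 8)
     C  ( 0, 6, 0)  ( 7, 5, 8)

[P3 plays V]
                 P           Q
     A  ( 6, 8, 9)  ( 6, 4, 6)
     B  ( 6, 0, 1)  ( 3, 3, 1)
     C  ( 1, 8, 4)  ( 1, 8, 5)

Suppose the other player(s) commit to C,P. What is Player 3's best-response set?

u_3(X vs C,P) = 2
u_3(Y vs C,P) = 3
u_3(Z vs C,P) = 4
u_3(W vs C,P) = 0
u_3(V vs C,P) = 4
max payoff 4 at {Z,V}

P3 best: {Z,V}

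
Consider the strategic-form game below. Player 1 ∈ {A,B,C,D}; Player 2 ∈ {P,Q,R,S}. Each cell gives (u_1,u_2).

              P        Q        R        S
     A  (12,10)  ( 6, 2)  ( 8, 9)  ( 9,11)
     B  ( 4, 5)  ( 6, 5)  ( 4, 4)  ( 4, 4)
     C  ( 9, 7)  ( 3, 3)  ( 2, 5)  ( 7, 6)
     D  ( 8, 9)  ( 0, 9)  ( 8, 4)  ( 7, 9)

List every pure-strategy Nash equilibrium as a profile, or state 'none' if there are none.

(A,P): not NE [P2→S gives 11>10]
(A,Q): not NE [P2→S gives 11>2]
(A,R): not NE [P2→S gives 11>9]
(A,S): NE
(B,P): not NE [P1→A gives 12>4]
(B,Q): NE
(B,R): not NE [P1→D gives 8>4; P2→Q gives 5>4]
(B,S): not NE [P1→A gives 9>4; P2→Q gives 5>4]
(C,P): not NE [P1→A gives 12>9]
(C,Q): not NE [P1→B gives 6>3; P2→P gives 7>3]
(C,R): not NE [P1→D gives 8>2; P2→P gives 7>5]
(C,S): not NE [P1→A gives 9>7; P2→P gives 7>6]
(D,P): not NE [P1→A gives 12>8]
(D,Q): not NE [P1→B gives 6>0]
(D,R): not NE [P2→S gives 9>4]
(D,S): not NE [P1→A gives 9>7]

NE set: (A,S), (B,Q)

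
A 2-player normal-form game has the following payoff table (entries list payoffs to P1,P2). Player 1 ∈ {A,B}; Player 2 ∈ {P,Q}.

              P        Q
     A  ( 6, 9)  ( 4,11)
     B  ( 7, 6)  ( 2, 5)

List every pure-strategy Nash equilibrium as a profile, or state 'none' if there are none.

Nash profiles: (A,Q), (B,P)

(A,P): not NE [P1→B gives 7>6; P2→Q gives 11>9]
(A,Q): NE
(B,P): NE
(B,Q): not NE [P1→A gives 4>2; P2→P gives 6>5]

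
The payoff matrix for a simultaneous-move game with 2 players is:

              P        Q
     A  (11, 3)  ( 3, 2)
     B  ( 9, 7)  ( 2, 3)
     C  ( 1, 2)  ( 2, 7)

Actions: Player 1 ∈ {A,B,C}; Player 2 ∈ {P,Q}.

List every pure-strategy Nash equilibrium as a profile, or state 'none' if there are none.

PSNE = {(A,P)}

(A,P): NE
(A,Q): not NE [P2→P gives 3>2]
(B,P): not NE [P1→A gives 11>9]
(B,Q): not NE [P1→A gives 3>2; P2→P gives 7>3]
(C,P): not NE [P1→A gives 11>1; P2→Q gives 7>2]
(C,Q): not NE [P1→A gives 3>2]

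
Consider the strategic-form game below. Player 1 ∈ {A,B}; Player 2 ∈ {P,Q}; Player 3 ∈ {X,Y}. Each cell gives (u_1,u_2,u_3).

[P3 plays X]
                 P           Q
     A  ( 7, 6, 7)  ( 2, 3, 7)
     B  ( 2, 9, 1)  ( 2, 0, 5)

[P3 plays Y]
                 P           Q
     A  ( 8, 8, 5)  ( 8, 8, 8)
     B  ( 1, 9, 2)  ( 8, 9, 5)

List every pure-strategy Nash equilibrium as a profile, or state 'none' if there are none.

(A,P,X): NE
(A,P,Y): not NE [P3→X gives 7>5]
(A,Q,X): not NE [P2→P gives 6>3; P3→Y gives 8>7]
(A,Q,Y): NE
(B,P,X): not NE [P1→A gives 7>2; P3→Y gives 2>1]
(B,P,Y): not NE [P1→A gives 8>1]
(B,Q,X): not NE [P2→P gives 9>0]
(B,Q,Y): NE

NE set: (A,P,X), (A,Q,Y), (B,Q,Y)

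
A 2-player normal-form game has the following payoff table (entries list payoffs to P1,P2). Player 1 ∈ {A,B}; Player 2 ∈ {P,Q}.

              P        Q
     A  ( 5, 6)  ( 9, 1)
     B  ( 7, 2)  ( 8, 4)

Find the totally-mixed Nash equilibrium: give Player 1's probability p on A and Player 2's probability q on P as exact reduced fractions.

(p,q) = (2/7, 1/3)

P1 indiff ⇒ q·5+(1-q)·9 = q·7+(1-q)·8 ⇒ q(-2) = (1-q)(-1) ⇒ q = 1/3
P2 indiff ⇒ p·6+(1-p)·2 = p·1+(1-p)·4 ⇒ p(5) = (1-p)(2) ⇒ p = 2/7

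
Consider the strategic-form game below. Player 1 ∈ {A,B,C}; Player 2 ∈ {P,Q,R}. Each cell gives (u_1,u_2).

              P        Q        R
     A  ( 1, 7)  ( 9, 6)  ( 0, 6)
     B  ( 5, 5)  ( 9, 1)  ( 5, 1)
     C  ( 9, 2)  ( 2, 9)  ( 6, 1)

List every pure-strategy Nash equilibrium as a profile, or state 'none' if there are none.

PSNE: ∅

(A,P): not NE [P1→C gives 9>1]
(A,Q): not NE [P2→P gives 7>6]
(A,R): not NE [P1→C gives 6>0; P2→P gives 7>6]
(B,P): not NE [P1→C gives 9>5]
(B,Q): not NE [P2→P gives 5>1]
(B,R): not NE [P1→C gives 6>5; P2→P gives 5>1]
(C,P): not NE [P2→Q gives 9>2]
(C,Q): not NE [P1→B gives 9>2]
(C,R): not NE [P2→Q gives 9>1]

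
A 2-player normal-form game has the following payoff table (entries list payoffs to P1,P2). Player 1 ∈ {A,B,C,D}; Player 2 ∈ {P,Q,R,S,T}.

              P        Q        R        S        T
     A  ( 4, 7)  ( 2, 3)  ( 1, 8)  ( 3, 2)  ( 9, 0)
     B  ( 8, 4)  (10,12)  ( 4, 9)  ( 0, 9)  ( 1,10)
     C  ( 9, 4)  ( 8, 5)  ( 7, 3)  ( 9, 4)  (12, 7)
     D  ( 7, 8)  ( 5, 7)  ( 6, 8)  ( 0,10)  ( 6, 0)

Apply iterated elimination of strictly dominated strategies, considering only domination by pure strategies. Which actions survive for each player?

P1 drop A (C beats it: P:9>4 Q:8>2 R:7>1 S:9>3 T:12>9)
P1 drop D (C beats it: P:9>7 Q:8>5 R:7>6 S:9>0 T:12>6)
P2 drop P (Q beats it: B:12>4 C:5>4)
P2 drop R (Q beats it: B:12>9 C:5>3)
P2 drop S (Q beats it: B:12>9 C:5>4)
P1→{B,C} P2→{Q,T}

IESDS → P1:{B,C} P2:{Q,T}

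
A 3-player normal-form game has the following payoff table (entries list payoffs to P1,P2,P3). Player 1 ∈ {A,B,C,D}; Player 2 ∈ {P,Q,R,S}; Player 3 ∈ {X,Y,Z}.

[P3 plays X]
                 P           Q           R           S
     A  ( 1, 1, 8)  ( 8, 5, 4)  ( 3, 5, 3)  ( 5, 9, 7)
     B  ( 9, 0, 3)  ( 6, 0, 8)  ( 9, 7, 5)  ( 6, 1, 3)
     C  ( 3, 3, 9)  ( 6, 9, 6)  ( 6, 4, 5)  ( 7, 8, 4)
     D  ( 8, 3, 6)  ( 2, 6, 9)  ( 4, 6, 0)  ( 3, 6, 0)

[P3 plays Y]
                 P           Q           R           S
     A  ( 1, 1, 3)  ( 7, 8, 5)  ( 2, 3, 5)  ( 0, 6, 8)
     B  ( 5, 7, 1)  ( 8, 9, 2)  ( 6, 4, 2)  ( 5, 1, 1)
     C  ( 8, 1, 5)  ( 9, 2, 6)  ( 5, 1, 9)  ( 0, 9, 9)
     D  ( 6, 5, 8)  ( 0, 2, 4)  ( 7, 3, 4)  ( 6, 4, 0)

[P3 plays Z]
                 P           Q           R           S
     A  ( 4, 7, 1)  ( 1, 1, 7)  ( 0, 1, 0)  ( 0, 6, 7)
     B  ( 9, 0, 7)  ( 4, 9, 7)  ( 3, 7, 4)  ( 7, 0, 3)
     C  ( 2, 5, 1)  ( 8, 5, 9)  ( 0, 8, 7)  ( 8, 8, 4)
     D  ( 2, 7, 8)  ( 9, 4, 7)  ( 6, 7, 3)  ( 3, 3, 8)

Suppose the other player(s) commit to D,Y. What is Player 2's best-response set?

argmax u_2 = {P}

u_2(P vs D,Y) = 5
u_2(Q vs D,Y) = 2
u_2(R vs D,Y) = 3
u_2(S vs D,Y) = 4
max payoff 5 at {P}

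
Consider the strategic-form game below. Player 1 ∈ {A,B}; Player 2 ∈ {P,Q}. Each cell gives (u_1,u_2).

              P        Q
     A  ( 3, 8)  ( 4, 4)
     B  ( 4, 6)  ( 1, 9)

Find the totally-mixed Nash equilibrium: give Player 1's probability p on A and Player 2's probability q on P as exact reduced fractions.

P1 indiff ⇒ q·3+(1-q)·4 = q·4+(1-q)·1 ⇒ q(-1) = (1-q)(-3) ⇒ q = 3/4
P2 indiff ⇒ p·8+(1-p)·6 = p·4+(1-p)·9 ⇒ p(4) = (1-p)(3) ⇒ p = 3/7

(p,q) = (3/7, 3/4)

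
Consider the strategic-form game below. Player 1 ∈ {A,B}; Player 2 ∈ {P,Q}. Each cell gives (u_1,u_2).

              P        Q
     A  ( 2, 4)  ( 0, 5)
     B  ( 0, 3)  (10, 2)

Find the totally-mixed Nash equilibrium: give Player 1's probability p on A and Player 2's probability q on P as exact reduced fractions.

P1 indiff ⇒ q·2+(1-q)·0 = q·0+(1-q)·10 ⇒ q(2) = (1-q)(10) ⇒ q = 5/6
P2 indiff ⇒ p·4+(1-p)·3 = p·5+(1-p)·2 ⇒ p(-1) = (1-p)(-1) ⇒ p = 1/2

(p,q) = (1/2, 5/6)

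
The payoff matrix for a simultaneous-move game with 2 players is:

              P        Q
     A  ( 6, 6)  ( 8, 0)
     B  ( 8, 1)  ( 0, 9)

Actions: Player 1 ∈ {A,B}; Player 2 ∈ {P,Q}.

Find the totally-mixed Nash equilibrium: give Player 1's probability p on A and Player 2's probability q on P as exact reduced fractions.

P1 indiff ⇒ q·6+(1-q)·8 = q·8+(1-q)·0 ⇒ q(-2) = (1-q)(-8) ⇒ q = 4/5
P2 indiff ⇒ p·6+(1-p)·1 = p·0+(1-p)·9 ⇒ p(6) = (1-p)(8) ⇒ p = 4/7

(p,q) = (4/7, 4/5)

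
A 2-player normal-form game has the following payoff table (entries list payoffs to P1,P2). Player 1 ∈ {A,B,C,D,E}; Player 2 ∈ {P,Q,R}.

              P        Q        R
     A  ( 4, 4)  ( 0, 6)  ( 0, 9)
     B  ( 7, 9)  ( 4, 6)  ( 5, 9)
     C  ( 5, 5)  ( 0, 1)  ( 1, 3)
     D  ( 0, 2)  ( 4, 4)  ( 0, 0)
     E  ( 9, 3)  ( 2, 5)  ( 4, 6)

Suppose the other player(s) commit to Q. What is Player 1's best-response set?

argmax u_1 = {B,D}

u_1(A vs Q) = 0
u_1(B vs Q) = 4
u_1(C vs Q) = 0
u_1(D vs Q) = 4
u_1(E vs Q) = 2
max payoff 4 at {B,D}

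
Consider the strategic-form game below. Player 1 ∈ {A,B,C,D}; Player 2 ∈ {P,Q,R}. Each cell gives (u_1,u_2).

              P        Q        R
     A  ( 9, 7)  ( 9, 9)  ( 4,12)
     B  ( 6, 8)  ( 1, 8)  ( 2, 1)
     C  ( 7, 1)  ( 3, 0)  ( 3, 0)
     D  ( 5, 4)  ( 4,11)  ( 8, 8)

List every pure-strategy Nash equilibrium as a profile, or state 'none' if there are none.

PSNE: ∅

(A,P): not NE [P2→R gives 12>7]
(A,Q): not NE [P2→R gives 12>9]
(A,R): not NE [P1→D gives 8>4]
(B,P): not NE [P1→A gives 9>6]
(B,Q): not NE [P1→A gives 9>1]
(B,R): not NE [P1→D gives 8>2; P2→Q gives 8>1]
(C,P): not NE [P1→A gives 9>7]
(C,Q): not NE [P1→A gives 9>3; P2→P gives 1>0]
(C,R): not NE [P1→D gives 8>3; P2→P gives 1>0]
(D,P): not NE [P1→A gives 9>5; P2→Q gives 11>4]
(D,Q): not NE [P1→A gives 9>4]
(D,R): not NE [P2→Q gives 11>8]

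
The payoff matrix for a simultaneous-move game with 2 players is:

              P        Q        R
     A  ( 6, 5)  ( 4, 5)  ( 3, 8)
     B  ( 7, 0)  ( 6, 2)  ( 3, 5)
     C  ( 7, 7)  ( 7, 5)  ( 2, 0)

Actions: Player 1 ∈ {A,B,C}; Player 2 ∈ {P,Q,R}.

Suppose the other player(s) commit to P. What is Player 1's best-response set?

u_1(A vs P) = 6
u_1(B vs P) = 7
u_1(C vs P) = 7
max payoff 7 at {B,C}

P1 best: {B,C}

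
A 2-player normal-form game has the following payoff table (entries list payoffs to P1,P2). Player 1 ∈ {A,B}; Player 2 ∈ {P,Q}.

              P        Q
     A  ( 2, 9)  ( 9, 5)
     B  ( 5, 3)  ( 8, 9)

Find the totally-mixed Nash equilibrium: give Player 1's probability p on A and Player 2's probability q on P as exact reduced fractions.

P1 indiff ⇒ q·2+(1-q)·9 = q·5+(1-q)·8 ⇒ q(-3) = (1-q)(-1) ⇒ q = 1/4
P2 indiff ⇒ p·9+(1-p)·3 = p·5+(1-p)·9 ⇒ p(4) = (1-p)(6) ⇒ p = 3/5

(p,q) = (3/5, 1/4)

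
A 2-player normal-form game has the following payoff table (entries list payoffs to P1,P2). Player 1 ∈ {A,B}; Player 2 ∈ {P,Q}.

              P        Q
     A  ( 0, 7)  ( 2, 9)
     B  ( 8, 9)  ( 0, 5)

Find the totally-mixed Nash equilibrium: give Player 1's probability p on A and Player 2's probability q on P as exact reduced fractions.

P1 indiff ⇒ q·0+(1-q)·2 = q·8+(1-q)·0 ⇒ q(-8) = (1-q)(-2) ⇒ q = 1/5
P2 indiff ⇒ p·7+(1-p)·9 = p·9+(1-p)·5 ⇒ p(-2) = (1-p)(-4) ⇒ p = 2/3

(p,q) = (2/3, 1/5)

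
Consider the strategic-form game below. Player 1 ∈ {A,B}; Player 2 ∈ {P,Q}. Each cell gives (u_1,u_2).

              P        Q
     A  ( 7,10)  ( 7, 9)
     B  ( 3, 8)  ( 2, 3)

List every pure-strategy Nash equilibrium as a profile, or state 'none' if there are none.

Nash profiles: (A,P)

(A,P): NE
(A,Q): not NE [P2→P gives 10>9]
(B,P): not NE [P1→A gives 7>3]
(B,Q): not NE [P1→A gives 7>2; P2→P gives 8>3]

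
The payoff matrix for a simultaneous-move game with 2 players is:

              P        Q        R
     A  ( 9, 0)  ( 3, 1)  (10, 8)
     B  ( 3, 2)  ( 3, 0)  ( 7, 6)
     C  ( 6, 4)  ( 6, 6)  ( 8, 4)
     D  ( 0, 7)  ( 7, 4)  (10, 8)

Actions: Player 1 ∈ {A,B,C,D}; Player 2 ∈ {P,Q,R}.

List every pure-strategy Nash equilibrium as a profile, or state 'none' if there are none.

(A,P): not NE [P2→R gives 8>0]
(A,Q): not NE [P1→D gives 7>3; P2→R gives 8>1]
(A,R): NE
(B,P): not NE [P1→A gives 9>3; P2→R gives 6>2]
(B,Q): not NE [P1→D gives 7>3; P2→R gives 6>0]
(B,R): not NE [P1→D gives 10>7]
(C,P): not NE [P1→A gives 9>6; P2→Q gives 6>4]
(C,Q): not NE [P1→D gives 7>6]
(C,R): not NE [P1→D gives 10>8; P2→Q gives 6>4]
(D,P): not NE [P1→A gives 9>0; P2→R gives 8>7]
(D,Q): not NE [P2→R gives 8>4]
(D,R): NE

Nash profiles: (A,R), (D,R)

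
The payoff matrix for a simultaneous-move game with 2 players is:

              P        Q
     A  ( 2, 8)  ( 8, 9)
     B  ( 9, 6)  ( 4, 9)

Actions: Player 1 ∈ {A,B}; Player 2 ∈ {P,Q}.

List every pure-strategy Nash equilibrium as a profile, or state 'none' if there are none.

Nash profiles: (A,Q)

(A,P): not NE [P1→B gives 9>2; P2→Q gives 9>8]
(A,Q): NE
(B,P): not NE [P2→Q gives 9>6]
(B,Q): not NE [P1→A gives 8>4]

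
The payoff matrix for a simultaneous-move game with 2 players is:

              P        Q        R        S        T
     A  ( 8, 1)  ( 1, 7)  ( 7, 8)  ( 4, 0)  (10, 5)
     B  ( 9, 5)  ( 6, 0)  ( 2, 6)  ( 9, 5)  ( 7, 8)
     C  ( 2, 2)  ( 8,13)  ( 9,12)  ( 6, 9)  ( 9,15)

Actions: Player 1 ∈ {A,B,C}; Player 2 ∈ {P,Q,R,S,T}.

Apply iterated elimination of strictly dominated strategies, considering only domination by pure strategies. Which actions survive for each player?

Survivors P1:{A,C} P2:{Q,R,T}

P2 drop P (R beats it: A:8>1 B:6>5 C:12>2)
P2 drop S (R beats it: A:8>0 B:6>5 C:12>9)
P1 drop B (C beats it: Q:8>6 R:9>2 T:9>7)
P1→{A,C} P2→{Q,R,T}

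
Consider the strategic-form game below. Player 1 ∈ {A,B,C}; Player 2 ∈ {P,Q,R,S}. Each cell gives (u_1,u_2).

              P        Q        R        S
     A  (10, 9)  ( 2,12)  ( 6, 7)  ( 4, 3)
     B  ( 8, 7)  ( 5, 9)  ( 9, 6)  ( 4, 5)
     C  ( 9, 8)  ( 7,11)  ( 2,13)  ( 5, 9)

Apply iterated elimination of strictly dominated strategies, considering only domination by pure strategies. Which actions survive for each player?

P2 drop P (Q beats it: A:12>9 B:9>7 C:11>8)
P2 drop S (Q beats it: A:12>3 B:9>5 C:11>9)
P1 drop A (B beats it: Q:5>2 R:9>6)
P1→{B,C} P2→{Q,R}

IESDS → P1:{B,C} P2:{Q,R}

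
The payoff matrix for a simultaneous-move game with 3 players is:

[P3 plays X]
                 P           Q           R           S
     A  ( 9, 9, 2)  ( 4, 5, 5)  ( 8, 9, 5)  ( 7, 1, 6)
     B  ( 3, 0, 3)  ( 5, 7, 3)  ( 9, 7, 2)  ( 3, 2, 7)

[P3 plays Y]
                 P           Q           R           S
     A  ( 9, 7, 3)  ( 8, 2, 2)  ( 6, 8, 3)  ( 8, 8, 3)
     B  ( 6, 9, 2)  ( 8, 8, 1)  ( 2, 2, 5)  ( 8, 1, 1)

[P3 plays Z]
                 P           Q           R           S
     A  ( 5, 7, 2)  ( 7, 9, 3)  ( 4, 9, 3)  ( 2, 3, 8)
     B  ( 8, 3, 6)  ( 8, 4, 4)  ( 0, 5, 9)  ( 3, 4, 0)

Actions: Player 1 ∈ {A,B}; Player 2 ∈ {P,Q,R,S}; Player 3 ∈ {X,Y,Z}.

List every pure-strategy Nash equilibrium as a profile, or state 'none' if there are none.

PSNE: ∅

(A,P,X): not NE [P3→Y gives 3>2]
(A,P,Y): not NE [P2→S gives 8>7]
(A,P,Z): not NE [P1→B gives 8>5; P2→R gives 9>7; P3→Y gives 3>2]
(A,Q,X): not NE [P1→B gives 5>4; P2→R gives 9>5]
(A,Q,Y): not NE [P2→S gives 8>2; P3→X gives 5>2]
(A,Q,Z): not NE [P1→B gives 8>7; P3→X gives 5>3]
(A,R,X): not NE [P1→B gives 9>8]
(A,R,Y): not NE [P3→X gives 5>3]
(A,R,Z): not NE [P3→X gives 5>3]
(A,S,X): not NE [P2→R gives 9>1; P3→Z gives 8>6]
(A,S,Y): not NE [P3→Z gives 8>3]
(A,S,Z): not NE [P1→B gives 3>2; P2→R gives 9>3]
(B,P,X): not NE [P1→A gives 9>3; P2→R gives 7>0; P3→Z gives 6>3]
(B,P,Y): not NE [P1→A gives 9>6; P3→Z gives 6>2]
(B,P,Z): not NE [P2→R gives 5>3]
(B,Q,X): not NE [P3→Z gives 4>3]
(B,Q,Y): not NE [P2→P gives 9>8; P3→Z gives 4>1]
(B,Q,Z): not NE [P2→R gives 5>4]
(B,R,X): not NE [P3→Z gives 9>2]
(B,R,Y): not NE [P1→A gives 6>2; P2→P gives 9>2; P3→Z gives 9>5]
(B,R,Z): not NE [P1→A gives 4>0]
(B,S,X): not NE [P1→A gives 7>3; P2→R gives 7>2]
(B,S,Y): not NE [P2→P gives 9>1; P3→X gives 7>1]
(B,S,Z): not NE [P2→R gives 5>4; P3→X gives 7>0]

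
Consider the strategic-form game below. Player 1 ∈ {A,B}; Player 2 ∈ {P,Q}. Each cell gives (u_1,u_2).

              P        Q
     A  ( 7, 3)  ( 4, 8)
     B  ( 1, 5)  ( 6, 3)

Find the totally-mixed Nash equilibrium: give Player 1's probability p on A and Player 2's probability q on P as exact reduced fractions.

p=2/7, q=1/4

P1 indiff ⇒ q·7+(1-q)·4 = q·1+(1-q)·6 ⇒ q(6) = (1-q)(2) ⇒ q = 1/4
P2 indiff ⇒ p·3+(1-p)·5 = p·8+(1-p)·3 ⇒ p(-5) = (1-p)(-2) ⇒ p = 2/7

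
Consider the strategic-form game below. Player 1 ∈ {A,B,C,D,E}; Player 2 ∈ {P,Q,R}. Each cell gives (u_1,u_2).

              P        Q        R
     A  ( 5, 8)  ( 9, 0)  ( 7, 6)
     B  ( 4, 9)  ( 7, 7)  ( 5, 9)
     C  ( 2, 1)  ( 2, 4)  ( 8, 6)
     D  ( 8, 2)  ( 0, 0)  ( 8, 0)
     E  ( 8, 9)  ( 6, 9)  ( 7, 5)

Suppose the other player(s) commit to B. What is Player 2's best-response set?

u_2(P vs B) = 9
u_2(Q vs B) = 7
u_2(R vs B) = 9
max payoff 9 at {P,R}

BR_2 = {P,R}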